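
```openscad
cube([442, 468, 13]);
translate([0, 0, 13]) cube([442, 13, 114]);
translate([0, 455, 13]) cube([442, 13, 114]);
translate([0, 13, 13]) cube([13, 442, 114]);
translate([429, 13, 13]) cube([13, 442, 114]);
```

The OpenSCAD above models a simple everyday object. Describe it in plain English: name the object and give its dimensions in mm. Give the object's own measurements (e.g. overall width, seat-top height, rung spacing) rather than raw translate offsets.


An open-topped rectangular box: outside dimensions 442×468×127 mm, with a uniform wall and base thickness of 13 mm. The base is a full 442×468 slab on the floor; four walls sit on top of the base. The front and back walls (the −y and +y sides) span the full width; the two side walls fit between them.


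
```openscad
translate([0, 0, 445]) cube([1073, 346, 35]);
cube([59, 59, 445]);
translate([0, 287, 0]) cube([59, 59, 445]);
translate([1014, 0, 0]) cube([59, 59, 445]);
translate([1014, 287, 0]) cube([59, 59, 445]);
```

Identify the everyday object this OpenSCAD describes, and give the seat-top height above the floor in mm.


A bench. The seat-top height is 480 mm.

A long slab on four corner posts — a bench. The slab sits at z = 445 with thickness 35, so the top is 445 + 35 = 480 mm.


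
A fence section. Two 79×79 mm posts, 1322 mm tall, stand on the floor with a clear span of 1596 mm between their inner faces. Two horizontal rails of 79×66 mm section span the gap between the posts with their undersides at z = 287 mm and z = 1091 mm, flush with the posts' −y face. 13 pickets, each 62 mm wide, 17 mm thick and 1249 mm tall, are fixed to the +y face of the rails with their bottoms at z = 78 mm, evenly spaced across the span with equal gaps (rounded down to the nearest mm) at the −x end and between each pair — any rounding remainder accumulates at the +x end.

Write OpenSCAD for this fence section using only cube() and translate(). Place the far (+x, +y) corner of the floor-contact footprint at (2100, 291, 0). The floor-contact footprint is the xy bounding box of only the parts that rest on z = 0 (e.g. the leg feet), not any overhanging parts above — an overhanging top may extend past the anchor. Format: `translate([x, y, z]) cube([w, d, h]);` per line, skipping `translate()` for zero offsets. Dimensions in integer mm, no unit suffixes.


translate([346, 212, 0]) cube([79, 79, 1322]);
translate([2021, 212, 0]) cube([79, 79, 1322]);
translate([425, 212, 287]) cube([1596, 79, 66]);
translate([425, 212, 1091]) cube([1596, 79, 66]);
translate([481, 291, 78]) cube([62, 17, 1249]);
translate([599, 291, 78]) cube([62, 17, 1249]);
translate([717, 291, 78]) cube([62, 17, 1249]);
translate([835, 291, 78]) cube([62, 17, 1249]);
translate([953, 291, 78]) cube([62, 17, 1249]);
translate([1071, 291, 78]) cube([62, 17, 1249]);
translate([1189, 291, 78]) cube([62, 17, 1249]);
translate([1307, 291, 78]) cube([62, 17, 1249]);
translate([1425, 291, 78]) cube([62, 17, 1249]);
translate([1543, 291, 78]) cube([62, 17, 1249]);
translate([1661, 291, 78]) cube([62, 17, 1249]);
translate([1779, 291, 78]) cube([62, 17, 1249]);
translate([1897, 291, 78]) cube([62, 17, 1249]);


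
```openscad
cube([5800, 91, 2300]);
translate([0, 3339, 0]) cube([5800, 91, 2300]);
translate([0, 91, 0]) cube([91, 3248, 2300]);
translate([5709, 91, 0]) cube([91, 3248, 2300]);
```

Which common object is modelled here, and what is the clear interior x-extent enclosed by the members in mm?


A house (or room) frame. The interior width is 5618 mm.

Four 2300 mm walls enclosing a rectangle with no floor or roof — a room or house frame. Outside width is 5800 mm and wall thickness is 91 mm, so the interior width is 5800 − 2 × 91 = 5618 mm.


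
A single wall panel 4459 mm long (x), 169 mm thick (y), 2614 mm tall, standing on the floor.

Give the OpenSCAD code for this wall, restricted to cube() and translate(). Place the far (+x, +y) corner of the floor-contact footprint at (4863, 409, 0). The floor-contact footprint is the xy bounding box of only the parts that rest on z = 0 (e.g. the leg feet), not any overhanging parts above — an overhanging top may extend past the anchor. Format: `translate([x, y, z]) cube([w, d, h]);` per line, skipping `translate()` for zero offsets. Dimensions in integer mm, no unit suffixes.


translate([404, 240, 0]) cube([4459, 169, 2614]);


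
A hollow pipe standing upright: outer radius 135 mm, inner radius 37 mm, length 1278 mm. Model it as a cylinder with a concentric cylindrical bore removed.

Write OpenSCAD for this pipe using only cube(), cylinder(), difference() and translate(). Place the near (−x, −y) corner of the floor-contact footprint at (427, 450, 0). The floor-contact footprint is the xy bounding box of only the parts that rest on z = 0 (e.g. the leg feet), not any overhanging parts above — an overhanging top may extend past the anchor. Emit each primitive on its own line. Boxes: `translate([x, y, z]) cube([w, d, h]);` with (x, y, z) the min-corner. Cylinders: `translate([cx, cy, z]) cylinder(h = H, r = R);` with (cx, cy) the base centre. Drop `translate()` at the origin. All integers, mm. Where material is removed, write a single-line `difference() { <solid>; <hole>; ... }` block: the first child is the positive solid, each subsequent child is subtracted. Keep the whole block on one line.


difference() { translate([562, 585, 0]) cylinder(h = 1278, r = 135); translate([562, 585, 0]) cylinder(h = 1278, r = 37); }


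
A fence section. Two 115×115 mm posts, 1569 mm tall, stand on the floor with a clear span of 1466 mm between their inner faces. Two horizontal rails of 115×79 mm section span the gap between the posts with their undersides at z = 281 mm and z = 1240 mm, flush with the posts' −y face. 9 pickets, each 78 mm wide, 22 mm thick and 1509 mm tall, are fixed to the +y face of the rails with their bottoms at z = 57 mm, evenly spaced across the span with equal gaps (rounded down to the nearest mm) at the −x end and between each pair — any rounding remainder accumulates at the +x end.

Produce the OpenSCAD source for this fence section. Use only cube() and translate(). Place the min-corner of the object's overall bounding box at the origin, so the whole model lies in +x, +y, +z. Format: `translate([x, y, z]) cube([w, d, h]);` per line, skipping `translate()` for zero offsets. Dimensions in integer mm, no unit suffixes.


cube([115, 115, 1569]);
translate([1581, 0, 0]) cube([115, 115, 1569]);
translate([115, 0, 281]) cube([1466, 115, 79]);
translate([115, 0, 1240]) cube([1466, 115, 79]);
translate([191, 115, 57]) cube([78, 22, 1509]);
translate([345, 115, 57]) cube([78, 22, 1509]);
translate([499, 115, 57]) cube([78, 22, 1509]);
translate([653, 115, 57]) cube([78, 22, 1509]);
translate([807, 115, 57]) cube([78, 22, 1509]);
translate([961, 115, 57]) cube([78, 22, 1509]);
translate([1115, 115, 57]) cube([78, 22, 1509]);
translate([1269, 115, 57]) cube([78, 22, 1509]);
translate([1423, 115, 57]) cube([78, 22, 1509]);


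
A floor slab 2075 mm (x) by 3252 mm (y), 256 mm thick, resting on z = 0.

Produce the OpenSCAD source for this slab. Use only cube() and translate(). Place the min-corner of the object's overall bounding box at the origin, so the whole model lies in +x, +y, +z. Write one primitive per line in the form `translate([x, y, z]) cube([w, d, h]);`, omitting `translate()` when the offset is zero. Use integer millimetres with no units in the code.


cube([2075, 3252, 256]);


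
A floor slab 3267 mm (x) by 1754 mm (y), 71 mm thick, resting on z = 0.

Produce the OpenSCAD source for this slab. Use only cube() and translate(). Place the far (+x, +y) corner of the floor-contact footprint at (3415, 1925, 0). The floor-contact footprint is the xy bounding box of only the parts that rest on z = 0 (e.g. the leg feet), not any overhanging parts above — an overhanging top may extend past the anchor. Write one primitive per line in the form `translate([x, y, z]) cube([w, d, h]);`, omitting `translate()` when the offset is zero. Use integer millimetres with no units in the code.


translate([148, 171, 0]) cube([3267, 1754, 71]);


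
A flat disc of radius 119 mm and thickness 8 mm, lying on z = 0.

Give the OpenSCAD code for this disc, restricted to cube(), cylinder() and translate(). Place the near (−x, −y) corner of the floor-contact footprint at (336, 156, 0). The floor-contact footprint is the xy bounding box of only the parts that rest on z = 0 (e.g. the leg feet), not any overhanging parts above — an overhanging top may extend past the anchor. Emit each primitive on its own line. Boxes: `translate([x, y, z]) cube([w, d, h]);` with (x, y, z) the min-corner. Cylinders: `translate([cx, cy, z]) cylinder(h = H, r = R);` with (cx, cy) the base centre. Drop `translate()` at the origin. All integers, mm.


translate([455, 275, 0]) cylinder(h = 8, r = 119);


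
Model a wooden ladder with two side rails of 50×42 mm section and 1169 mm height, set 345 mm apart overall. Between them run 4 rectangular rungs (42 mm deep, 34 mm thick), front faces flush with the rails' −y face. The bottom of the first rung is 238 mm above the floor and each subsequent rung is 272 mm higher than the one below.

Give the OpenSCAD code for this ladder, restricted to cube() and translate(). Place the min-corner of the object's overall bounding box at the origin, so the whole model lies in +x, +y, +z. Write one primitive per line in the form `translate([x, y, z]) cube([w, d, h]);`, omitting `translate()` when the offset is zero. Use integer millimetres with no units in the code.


cube([50, 42, 1169]);
translate([295, 0, 0]) cube([50, 42, 1169]);
translate([50, 0, 238]) cube([245, 42, 34]);
translate([50, 0, 510]) cube([245, 42, 34]);
translate([50, 0, 782]) cube([245, 42, 34]);
translate([50, 0, 1054]) cube([245, 42, 34]);


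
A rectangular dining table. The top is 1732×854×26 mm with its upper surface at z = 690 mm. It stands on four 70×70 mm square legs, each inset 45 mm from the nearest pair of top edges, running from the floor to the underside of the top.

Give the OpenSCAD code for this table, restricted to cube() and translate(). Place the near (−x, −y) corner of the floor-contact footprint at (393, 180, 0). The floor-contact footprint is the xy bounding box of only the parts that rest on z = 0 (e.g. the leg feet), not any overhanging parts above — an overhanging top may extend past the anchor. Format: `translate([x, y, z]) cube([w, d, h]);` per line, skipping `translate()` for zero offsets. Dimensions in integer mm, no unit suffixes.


translate([348, 135, 664]) cube([1732, 854, 26]);
translate([393, 180, 0]) cube([70, 70, 664]);
translate([1965, 180, 0]) cube([70, 70, 664]);
translate([393, 874, 0]) cube([70, 70, 664]);
translate([1965, 874, 0]) cube([70, 70, 664]);


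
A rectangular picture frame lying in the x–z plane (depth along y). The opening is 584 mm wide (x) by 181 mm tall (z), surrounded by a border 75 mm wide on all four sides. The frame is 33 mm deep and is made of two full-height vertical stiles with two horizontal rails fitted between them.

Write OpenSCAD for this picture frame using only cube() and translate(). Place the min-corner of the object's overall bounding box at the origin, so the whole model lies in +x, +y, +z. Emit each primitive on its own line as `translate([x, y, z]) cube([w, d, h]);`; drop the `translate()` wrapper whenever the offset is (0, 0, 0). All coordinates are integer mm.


cube([75, 33, 331]);
translate([659, 0, 0]) cube([75, 33, 331]);
translate([75, 0, 0]) cube([584, 33, 75]);
translate([75, 0, 256]) cube([584, 33, 75]);


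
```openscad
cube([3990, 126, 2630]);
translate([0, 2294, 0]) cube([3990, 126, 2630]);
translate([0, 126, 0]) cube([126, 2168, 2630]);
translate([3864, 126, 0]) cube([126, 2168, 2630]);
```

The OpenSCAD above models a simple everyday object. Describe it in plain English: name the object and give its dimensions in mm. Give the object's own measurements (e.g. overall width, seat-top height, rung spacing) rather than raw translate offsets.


The wall frame of a small rectangular building: four walls, each 2630 mm tall and 126 mm thick, enclosing a footprint 3990 mm (x) by 2420 mm (y) outside-to-outside, with no floor or roof. The front and back walls (the −y and +y sides) span the full width; the two side walls fit between them.


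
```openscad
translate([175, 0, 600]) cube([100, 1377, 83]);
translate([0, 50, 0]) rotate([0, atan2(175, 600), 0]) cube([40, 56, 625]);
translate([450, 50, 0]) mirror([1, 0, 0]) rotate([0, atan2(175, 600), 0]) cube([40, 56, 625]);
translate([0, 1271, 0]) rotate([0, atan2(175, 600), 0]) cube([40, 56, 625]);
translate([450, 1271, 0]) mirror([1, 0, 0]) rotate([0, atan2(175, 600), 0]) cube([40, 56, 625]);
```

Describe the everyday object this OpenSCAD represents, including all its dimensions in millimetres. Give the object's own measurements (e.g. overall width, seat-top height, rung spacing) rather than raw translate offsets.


A sawhorse. A 100×1377×83 mm beam (x, y, z) sits on two A-frame leg pairs. Each pair is two raked legs of 40×56 mm section (56 mm along y) splaying symmetrically in x. Each leg rises 600 mm vertically over 175 mm of horizontal reach and is 625 mm long along its own axis. Every leg's outer bottom edge rests on the floor and its outer top edge meets a bottom edge of the beam — the left legs (tilting toward +x) meet the beam's −x bottom edge, the right legs (their mirror images, tilting toward −x) meet its +x bottom edge — so the leg tops tuck under the beam, the beam's underside is 600 mm above the floor, and the feet are 450 mm apart outside-to-outside with the beam centred between them. The two leg pairs are set in 50 mm from either end of the beam.


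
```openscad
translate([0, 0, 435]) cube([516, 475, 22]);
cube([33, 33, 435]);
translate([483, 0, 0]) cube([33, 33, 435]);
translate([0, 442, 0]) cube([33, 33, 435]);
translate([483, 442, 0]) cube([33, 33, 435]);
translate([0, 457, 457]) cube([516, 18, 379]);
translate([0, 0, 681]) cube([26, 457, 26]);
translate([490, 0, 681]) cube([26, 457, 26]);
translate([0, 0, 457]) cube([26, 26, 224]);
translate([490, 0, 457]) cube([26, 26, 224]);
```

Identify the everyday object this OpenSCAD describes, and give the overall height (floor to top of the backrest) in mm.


A chair. The overall height is 836 mm.

A slab on four corner posts with a tall panel at the back — a chair. The seat slab sits at z = 435 with thickness 22, and the 379 mm backrest starts at the seat top, so the overall height is 435 + 22 + 379 = 836 mm.


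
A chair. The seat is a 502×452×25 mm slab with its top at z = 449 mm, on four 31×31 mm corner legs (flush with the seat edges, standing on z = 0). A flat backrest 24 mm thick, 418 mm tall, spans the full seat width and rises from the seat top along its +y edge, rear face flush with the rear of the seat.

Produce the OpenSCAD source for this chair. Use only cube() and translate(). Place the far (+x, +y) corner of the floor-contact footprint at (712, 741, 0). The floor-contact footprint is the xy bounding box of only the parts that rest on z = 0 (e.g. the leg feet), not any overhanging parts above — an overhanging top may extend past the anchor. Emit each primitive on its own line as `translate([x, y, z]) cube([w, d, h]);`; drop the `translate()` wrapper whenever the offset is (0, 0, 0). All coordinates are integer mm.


translate([210, 289, 424]) cube([502, 452, 25]);
translate([210, 289, 0]) cube([31, 31, 424]);
translate([681, 289, 0]) cube([31, 31, 424]);
translate([210, 710, 0]) cube([31, 31, 424]);
translate([681, 710, 0]) cube([31, 31, 424]);
translate([210, 717, 449]) cube([502, 24, 418]);


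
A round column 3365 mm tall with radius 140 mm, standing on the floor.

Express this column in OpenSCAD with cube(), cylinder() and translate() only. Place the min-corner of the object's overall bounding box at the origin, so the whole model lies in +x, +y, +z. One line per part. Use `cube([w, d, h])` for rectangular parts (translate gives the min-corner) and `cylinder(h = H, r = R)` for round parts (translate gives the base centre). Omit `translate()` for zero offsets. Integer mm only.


translate([140, 140, 0]) cylinder(h = 3365, r = 140);


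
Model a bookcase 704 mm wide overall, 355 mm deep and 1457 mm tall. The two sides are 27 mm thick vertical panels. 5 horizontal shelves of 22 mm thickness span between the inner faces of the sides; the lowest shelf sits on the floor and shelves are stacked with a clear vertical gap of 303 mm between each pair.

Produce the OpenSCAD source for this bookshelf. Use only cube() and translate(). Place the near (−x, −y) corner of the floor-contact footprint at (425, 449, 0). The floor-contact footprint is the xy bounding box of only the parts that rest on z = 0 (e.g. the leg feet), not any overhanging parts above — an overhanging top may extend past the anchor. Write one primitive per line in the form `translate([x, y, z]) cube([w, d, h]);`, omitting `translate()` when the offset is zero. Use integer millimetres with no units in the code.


translate([425, 449, 0]) cube([27, 355, 1457]);
translate([1102, 449, 0]) cube([27, 355, 1457]);
translate([452, 449, 0]) cube([650, 355, 22]);
translate([452, 449, 325]) cube([650, 355, 22]);
translate([452, 449, 650]) cube([650, 355, 22]);
translate([452, 449, 975]) cube([650, 355, 22]);
translate([452, 449, 1300]) cube([650, 355, 22]);


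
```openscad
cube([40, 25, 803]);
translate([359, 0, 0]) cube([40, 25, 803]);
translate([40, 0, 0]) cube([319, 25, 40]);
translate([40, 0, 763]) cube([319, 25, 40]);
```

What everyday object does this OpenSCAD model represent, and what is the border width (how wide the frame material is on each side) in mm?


A picture frame. The border width is 40 mm.

Four thin pieces enclosing a rectangular opening — a picture frame. The two full-height stiles are 803 mm tall; the top rail sits at z = 763 and is 40 mm tall, so the border above the opening is 803 − 763 = 40 mm, matching the stile x-width.


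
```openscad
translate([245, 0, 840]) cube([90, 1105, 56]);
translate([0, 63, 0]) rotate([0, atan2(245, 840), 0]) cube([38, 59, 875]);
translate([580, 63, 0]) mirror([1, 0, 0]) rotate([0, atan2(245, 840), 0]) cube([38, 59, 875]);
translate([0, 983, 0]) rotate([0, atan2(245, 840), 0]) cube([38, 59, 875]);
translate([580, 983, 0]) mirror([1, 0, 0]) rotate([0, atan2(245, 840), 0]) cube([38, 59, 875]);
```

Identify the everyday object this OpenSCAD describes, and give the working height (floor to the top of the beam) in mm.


A sawhorse. The overall height is 896 mm.

A beam across two mirrored pairs of raked legs — a sawhorse. The beam's underside is at z = 840 (matching the legs' vertical rise in atan2(245, 840)) and the beam is 56 mm tall, so its top is at 840 + 56 = 896 mm. The raked legs top out at the beam's underside, so that is the highest point.


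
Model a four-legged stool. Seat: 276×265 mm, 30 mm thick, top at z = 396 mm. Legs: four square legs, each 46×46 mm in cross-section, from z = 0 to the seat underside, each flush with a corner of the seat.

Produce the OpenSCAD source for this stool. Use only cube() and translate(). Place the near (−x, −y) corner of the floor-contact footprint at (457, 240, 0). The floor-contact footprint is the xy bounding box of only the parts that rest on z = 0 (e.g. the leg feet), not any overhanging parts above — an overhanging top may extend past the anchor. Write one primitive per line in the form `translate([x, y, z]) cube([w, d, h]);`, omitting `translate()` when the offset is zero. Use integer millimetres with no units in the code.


translate([457, 240, 366]) cube([276, 265, 30]);
translate([457, 240, 0]) cube([46, 46, 366]);
translate([687, 240, 0]) cube([46, 46, 366]);
translate([457, 459, 0]) cube([46, 46, 366]);
translate([687, 459, 0]) cube([46, 46, 366]);


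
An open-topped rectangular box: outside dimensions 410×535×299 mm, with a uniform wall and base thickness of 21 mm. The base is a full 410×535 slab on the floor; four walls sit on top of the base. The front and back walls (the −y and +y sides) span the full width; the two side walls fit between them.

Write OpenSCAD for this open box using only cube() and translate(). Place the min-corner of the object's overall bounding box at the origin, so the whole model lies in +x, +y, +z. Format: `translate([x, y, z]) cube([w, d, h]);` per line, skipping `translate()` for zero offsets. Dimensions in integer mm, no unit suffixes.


cube([410, 535, 21]);
translate([0, 0, 21]) cube([410, 21, 278]);
translate([0, 514, 21]) cube([410, 21, 278]);
translate([0, 21, 21]) cube([21, 493, 278]);
translate([389, 21, 21]) cube([21, 493, 278]);


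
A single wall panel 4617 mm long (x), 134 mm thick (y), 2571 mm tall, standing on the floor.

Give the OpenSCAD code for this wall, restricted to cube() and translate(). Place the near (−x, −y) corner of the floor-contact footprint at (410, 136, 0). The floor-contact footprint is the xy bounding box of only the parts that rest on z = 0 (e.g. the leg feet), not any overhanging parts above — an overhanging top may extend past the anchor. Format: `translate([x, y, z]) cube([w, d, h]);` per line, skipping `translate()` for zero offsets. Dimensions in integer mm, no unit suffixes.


translate([410, 136, 0]) cube([4617, 134, 2571]);


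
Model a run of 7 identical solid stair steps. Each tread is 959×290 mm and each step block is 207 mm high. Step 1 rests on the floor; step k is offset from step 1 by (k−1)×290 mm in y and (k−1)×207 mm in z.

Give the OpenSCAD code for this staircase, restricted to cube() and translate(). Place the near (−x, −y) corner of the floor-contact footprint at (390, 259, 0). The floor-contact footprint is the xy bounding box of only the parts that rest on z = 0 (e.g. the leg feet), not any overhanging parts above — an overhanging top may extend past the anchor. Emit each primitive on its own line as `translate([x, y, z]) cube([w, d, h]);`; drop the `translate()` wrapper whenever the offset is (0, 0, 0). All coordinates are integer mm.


translate([390, 259, 0]) cube([959, 290, 207]);
translate([390, 549, 207]) cube([959, 290, 207]);
translate([390, 839, 414]) cube([959, 290, 207]);
translate([390, 1129, 621]) cube([959, 290, 207]);
translate([390, 1419, 828]) cube([959, 290, 207]);
translate([390, 1709, 1035]) cube([959, 290, 207]);
translate([390, 1999, 1242]) cube([959, 290, 207]);


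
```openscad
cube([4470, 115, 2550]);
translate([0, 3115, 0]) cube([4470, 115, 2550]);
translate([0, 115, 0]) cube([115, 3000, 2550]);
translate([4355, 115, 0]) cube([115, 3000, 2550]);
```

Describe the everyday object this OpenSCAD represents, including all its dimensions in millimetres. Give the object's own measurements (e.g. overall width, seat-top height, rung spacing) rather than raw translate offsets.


The wall frame of a small rectangular building: four walls, each 2550 mm tall and 115 mm thick, enclosing a footprint 4470 mm (x) by 3230 mm (y) outside-to-outside, with no floor or roof. The front and back walls (the −y and +y sides) span the full width; the two side walls fit between them.


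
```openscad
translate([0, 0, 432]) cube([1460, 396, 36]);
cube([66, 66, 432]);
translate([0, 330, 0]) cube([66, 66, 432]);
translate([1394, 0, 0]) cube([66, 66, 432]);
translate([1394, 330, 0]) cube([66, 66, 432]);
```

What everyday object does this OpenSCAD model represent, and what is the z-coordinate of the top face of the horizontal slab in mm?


A bench. The seat-top height is 468 mm.

A long slab on four corner posts — a bench. The slab sits at z = 432 with thickness 36, so the top is 432 + 36 = 468 mm.


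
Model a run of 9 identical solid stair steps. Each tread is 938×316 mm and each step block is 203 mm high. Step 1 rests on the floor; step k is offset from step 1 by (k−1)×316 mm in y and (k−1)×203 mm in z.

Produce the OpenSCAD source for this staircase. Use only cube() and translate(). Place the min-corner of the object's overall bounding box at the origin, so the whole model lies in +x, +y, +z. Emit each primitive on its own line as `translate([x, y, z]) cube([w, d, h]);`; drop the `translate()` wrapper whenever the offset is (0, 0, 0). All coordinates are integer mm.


cube([938, 316, 203]);
translate([0, 316, 203]) cube([938, 316, 203]);
translate([0, 632, 406]) cube([938, 316, 203]);
translate([0, 948, 609]) cube([938, 316, 203]);
translate([0, 1264, 812]) cube([938, 316, 203]);
translate([0, 1580, 1015]) cube([938, 316, 203]);
translate([0, 1896, 1218]) cube([938, 316, 203]);
translate([0, 2212, 1421]) cube([938, 316, 203]);
translate([0, 2528, 1624]) cube([938, 316, 203]);


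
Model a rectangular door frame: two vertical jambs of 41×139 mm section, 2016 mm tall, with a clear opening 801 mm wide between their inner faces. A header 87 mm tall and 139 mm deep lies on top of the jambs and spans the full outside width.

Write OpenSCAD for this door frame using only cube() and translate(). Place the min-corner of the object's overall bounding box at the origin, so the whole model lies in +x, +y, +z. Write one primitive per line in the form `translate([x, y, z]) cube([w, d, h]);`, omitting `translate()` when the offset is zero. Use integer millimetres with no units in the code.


cube([41, 139, 2016]);
translate([842, 0, 0]) cube([41, 139, 2016]);
translate([0, 0, 2016]) cube([883, 139, 87]);


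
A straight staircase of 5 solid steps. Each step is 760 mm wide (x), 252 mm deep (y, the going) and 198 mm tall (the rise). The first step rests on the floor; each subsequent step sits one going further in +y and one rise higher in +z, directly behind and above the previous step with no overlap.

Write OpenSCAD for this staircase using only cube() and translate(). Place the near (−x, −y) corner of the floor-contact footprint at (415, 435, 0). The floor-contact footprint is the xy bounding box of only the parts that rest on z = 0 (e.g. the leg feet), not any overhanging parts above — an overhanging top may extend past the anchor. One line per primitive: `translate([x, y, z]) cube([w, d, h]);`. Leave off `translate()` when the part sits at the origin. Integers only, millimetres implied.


translate([415, 435, 0]) cube([760, 252, 198]);
translate([415, 687, 198]) cube([760, 252, 198]);
translate([415, 939, 396]) cube([760, 252, 198]);
translate([415, 1191, 594]) cube([760, 252, 198]);
translate([415, 1443, 792]) cube([760, 252, 198]);


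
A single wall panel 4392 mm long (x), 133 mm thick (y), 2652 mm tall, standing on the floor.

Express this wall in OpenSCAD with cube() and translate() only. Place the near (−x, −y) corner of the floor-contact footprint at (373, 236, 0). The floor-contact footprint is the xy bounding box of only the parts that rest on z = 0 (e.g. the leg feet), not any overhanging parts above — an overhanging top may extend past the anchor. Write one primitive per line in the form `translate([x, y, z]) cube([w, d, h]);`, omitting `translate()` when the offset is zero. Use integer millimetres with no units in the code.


translate([373, 236, 0]) cube([4392, 133, 2652]);


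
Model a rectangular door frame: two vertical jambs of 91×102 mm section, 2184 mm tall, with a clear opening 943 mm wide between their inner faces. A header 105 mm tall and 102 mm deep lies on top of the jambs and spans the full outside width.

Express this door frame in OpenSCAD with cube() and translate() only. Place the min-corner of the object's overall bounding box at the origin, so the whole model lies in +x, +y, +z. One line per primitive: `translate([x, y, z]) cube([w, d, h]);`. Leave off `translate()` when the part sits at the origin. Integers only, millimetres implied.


cube([91, 102, 2184]);
translate([1034, 0, 0]) cube([91, 102, 2184]);
translate([0, 0, 2184]) cube([1125, 102, 105]);


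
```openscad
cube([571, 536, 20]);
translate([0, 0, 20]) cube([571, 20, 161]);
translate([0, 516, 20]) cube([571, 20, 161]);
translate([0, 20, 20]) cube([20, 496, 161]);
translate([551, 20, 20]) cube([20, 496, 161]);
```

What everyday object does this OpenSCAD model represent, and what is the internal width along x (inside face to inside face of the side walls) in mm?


An open box. The internal width is 531 mm.

A 571×536 base slab with four walls standing on it — an open box. The base is 571 mm wide and the walls are 20 mm thick, so the internal width is 571 − 2 × 20 = 531 mm.


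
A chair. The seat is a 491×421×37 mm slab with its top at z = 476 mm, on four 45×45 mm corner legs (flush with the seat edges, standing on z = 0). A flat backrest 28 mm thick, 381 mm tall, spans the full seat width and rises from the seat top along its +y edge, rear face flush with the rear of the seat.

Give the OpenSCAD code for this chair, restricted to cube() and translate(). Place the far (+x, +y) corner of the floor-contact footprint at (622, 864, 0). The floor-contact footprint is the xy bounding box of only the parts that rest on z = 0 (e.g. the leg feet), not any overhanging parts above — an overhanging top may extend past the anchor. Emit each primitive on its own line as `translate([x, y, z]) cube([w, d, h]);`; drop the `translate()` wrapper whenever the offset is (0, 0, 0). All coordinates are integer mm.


translate([131, 443, 439]) cube([491, 421, 37]);
translate([131, 443, 0]) cube([45, 45, 439]);
translate([577, 443, 0]) cube([45, 45, 439]);
translate([131, 819, 0]) cube([45, 45, 439]);
translate([577, 819, 0]) cube([45, 45, 439]);
translate([131, 836, 476]) cube([491, 28, 381]);


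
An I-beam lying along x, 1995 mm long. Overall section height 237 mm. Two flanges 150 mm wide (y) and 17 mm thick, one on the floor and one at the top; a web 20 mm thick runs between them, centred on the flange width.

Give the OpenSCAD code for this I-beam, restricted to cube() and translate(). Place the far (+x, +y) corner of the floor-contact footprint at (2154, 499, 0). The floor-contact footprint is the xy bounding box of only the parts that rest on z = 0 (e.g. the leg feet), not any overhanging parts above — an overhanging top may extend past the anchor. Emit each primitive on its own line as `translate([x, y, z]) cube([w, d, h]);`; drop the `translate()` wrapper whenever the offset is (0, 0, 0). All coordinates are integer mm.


translate([159, 349, 0]) cube([1995, 150, 17]);
translate([159, 414, 17]) cube([1995, 20, 203]);
translate([159, 349, 220]) cube([1995, 150, 17]);


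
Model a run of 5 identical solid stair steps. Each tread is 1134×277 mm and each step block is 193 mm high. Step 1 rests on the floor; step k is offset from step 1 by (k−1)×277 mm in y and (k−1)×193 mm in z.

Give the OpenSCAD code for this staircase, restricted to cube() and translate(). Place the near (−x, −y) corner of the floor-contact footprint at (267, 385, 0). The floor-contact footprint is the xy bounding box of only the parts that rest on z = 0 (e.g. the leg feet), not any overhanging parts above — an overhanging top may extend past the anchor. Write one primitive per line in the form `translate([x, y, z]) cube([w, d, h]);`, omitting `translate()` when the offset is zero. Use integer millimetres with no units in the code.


translate([267, 385, 0]) cube([1134, 277, 193]);
translate([267, 662, 193]) cube([1134, 277, 193]);
translate([267, 939, 386]) cube([1134, 277, 193]);
translate([267, 1216, 579]) cube([1134, 277, 193]);
translate([267, 1493, 772]) cube([1134, 277, 193]);


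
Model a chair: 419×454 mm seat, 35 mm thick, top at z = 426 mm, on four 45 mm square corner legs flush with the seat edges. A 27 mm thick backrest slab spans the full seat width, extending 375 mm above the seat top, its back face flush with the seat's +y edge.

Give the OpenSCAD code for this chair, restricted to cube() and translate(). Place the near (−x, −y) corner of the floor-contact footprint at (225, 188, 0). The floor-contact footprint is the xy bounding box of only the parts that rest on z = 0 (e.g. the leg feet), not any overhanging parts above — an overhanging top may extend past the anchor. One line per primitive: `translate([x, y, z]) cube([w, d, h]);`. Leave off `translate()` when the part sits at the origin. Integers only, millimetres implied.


translate([225, 188, 391]) cube([419, 454, 35]);
translate([225, 188, 0]) cube([45, 45, 391]);
translate([599, 188, 0]) cube([45, 45, 391]);
translate([225, 597, 0]) cube([45, 45, 391]);
translate([599, 597, 0]) cube([45, 45, 391]);
translate([225, 615, 426]) cube([419, 27, 375]);


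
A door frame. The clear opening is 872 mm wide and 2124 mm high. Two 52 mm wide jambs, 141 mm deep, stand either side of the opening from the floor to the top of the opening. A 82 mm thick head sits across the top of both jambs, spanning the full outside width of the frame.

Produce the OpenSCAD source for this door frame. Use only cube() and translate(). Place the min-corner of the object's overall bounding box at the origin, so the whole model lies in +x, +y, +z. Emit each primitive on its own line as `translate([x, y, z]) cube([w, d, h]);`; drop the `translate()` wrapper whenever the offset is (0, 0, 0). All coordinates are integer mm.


cube([52, 141, 2124]);
translate([924, 0, 0]) cube([52, 141, 2124]);
translate([0, 0, 2124]) cube([976, 141, 82]);


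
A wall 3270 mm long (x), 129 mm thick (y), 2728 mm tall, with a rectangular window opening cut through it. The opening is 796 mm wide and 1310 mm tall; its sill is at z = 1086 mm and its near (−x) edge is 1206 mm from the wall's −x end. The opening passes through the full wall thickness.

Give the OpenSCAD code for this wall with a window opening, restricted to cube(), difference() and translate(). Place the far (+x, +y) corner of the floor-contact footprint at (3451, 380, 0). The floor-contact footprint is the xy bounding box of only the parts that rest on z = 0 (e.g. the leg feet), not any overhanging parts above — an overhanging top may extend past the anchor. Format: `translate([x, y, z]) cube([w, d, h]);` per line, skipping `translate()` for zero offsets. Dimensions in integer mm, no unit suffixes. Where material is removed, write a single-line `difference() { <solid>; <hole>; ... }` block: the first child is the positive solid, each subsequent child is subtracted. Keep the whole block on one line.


difference() { translate([181, 251, 0]) cube([3270, 129, 2728]); translate([1387, 251, 1086]) cube([796, 129, 1310]); }


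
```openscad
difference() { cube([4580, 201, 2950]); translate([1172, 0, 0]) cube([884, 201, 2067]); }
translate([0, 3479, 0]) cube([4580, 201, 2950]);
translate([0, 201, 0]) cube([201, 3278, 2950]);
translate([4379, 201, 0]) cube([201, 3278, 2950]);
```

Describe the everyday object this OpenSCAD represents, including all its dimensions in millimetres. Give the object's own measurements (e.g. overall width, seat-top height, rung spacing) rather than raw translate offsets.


A single room: four walls, each 2950 mm tall and 201 mm thick, enclosing an outside footprint 4580×3680 mm (x × y), no floor or roof. The front and back walls (−y and +y sides) run the full x-width; the side walls fit between their inner faces. A door opening 884 mm wide and 2067 mm tall is cut through the front wall from the floor up, its −x edge 1172 mm from the wall's −x end.


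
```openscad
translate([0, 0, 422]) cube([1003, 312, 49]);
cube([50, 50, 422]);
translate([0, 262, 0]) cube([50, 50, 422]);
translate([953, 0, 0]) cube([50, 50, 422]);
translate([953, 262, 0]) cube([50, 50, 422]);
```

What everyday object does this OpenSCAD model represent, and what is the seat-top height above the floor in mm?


A bench. The seat-top height is 471 mm.

A long slab on four corner posts — a bench. The slab sits at z = 422 with thickness 49, so the top is 422 + 49 = 471 mm.


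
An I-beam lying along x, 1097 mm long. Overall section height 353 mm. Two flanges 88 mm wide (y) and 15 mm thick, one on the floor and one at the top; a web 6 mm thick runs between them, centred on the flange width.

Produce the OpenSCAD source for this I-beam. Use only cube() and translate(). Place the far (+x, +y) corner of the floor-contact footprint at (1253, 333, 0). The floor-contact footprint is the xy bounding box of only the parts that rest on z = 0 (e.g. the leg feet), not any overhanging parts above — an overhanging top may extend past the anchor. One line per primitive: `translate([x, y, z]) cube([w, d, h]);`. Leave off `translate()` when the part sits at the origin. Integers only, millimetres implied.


translate([156, 245, 0]) cube([1097, 88, 15]);
translate([156, 286, 15]) cube([1097, 6, 323]);
translate([156, 245, 338]) cube([1097, 88, 15]);


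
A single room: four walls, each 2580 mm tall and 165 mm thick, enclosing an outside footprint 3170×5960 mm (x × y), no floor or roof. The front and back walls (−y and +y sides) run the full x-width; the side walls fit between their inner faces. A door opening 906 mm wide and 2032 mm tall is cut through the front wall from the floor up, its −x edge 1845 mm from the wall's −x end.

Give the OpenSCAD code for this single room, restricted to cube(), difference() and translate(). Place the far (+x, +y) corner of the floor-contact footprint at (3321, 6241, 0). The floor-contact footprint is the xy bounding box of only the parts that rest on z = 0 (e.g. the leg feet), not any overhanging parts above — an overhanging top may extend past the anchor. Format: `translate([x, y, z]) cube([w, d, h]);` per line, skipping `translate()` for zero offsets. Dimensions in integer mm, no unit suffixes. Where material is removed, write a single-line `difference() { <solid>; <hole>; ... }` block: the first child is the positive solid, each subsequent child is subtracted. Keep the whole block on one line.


difference() { translate([151, 281, 0]) cube([3170, 165, 2580]); translate([1996, 281, 0]) cube([906, 165, 2032]); }
translate([151, 6076, 0]) cube([3170, 165, 2580]);
translate([151, 446, 0]) cube([165, 5630, 2580]);
translate([3156, 446, 0]) cube([165, 5630, 2580]);


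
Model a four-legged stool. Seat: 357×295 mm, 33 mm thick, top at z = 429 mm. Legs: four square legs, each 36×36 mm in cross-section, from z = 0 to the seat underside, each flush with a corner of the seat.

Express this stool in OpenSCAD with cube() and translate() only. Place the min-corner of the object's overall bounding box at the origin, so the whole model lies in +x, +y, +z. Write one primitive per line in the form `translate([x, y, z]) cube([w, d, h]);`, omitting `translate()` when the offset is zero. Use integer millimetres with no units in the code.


// leg_h = 429 - 33 = 396
translate([0, 0, 396]) cube([357, 295, 33]);
cube([36, 36, 396]);
translate([321, 0, 0]) cube([36, 36, 396]);
translate([0, 259, 0]) cube([36, 36, 396]);
translate([321, 259, 0]) cube([36, 36, 396]);


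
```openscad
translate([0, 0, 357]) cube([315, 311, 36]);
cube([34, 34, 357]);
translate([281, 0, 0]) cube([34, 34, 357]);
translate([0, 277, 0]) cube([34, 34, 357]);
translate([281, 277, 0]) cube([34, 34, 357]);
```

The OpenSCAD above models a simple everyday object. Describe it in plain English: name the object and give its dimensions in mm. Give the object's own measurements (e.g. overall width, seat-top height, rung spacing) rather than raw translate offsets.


A simple wooden stool: a rectangular seat 315 mm (x) by 311 mm (y), 36 mm thick, top face at z = 393 mm, on four square legs, each 34×34 mm in cross-section. The legs rest on z = 0, each flush with a corner of the seat.


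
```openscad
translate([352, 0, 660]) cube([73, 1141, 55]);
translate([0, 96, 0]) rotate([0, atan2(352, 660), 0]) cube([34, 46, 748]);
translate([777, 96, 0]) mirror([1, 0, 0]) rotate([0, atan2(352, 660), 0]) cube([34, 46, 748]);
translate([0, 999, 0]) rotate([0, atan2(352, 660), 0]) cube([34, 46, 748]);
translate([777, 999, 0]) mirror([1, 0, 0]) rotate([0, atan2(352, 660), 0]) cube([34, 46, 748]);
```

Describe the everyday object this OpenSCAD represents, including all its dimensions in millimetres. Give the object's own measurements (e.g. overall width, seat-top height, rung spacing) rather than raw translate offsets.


A sawhorse. A 73×1141×55 mm beam (x, y, z) sits on two A-frame leg pairs. Each pair is two raked legs of 34×46 mm section (46 mm along y) splaying symmetrically in x. Each leg rises 660 mm vertically over 352 mm of horizontal reach and is 748 mm long along its own axis. Every leg's outer bottom edge rests on the floor and its outer top edge meets a bottom edge of the beam — the left legs (tilting toward +x) meet the beam's −x bottom edge, the right legs (their mirror images, tilting toward −x) meet its +x bottom edge — so the leg tops tuck under the beam, the beam's underside is 660 mm above the floor, and the feet are 777 mm apart outside-to-outside with the beam centred between them. The two leg pairs are set in 96 mm from either end of the beam.
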